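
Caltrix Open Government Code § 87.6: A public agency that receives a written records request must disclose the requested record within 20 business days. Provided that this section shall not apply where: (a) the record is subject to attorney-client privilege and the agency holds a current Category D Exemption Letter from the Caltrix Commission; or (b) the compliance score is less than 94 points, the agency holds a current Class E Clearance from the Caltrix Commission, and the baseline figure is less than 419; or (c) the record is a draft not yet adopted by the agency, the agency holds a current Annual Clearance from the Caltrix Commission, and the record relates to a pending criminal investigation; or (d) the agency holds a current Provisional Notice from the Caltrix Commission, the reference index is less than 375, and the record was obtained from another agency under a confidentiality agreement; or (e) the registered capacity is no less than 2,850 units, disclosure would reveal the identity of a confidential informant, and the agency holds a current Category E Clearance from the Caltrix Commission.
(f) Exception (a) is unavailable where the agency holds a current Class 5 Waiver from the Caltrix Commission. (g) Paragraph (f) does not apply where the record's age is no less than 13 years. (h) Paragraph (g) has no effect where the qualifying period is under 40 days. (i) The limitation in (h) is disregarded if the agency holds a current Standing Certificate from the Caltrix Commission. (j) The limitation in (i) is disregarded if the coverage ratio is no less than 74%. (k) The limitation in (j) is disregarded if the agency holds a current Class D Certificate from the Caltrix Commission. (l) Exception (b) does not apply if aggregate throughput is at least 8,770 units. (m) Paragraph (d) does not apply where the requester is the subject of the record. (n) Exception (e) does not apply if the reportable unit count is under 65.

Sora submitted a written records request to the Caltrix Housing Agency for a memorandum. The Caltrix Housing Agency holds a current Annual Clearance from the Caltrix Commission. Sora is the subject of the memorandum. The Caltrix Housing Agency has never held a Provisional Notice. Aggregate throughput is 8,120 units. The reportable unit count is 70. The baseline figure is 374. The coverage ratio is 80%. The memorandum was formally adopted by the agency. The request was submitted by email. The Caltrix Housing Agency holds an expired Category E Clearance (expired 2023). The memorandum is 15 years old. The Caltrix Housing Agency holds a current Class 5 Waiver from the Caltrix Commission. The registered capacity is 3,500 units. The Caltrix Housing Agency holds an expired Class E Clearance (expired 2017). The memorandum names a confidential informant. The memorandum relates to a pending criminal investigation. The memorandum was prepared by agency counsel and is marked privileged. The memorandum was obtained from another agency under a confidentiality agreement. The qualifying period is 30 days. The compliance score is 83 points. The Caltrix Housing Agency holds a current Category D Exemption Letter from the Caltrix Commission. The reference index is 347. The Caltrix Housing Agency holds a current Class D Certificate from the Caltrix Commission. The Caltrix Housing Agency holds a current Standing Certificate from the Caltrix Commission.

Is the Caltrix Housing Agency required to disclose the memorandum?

All of (a)'s requirements are met (the memorandum is privileged; a current Category D Exemption Letter is held). Under paragraphs (f)–(k): (f) applies (a current Class 5 Waiver is held), but is set aside by (g): (g) operates against (f): the record's age is 15 years, meeting the 13 years threshold. (h) applies (the qualifying period is 30 days, under the 40 days limit), but is itself disapplied by (i): (i) operates — a current Standing Certificate is held. (j) would limit (i) — the coverage ratio is 80%, meeting the 74% threshold — but (k) sets (j) aside: (k) operates against (j): a current Class D Certificate is held. Exception (a) stands.
Exception (b) requires that the agency holds a current Class E Clearance from the Caltrix Commission; but there is no Class E Clearance in force, so (b) is unavailable.
Exception (c) does not apply: the memorandum has been formally adopted.
Exception (d) fails — the Provisional Notice is not current.
Exception (e) fails — the Category E Clearance is not current.

No — exception (a) applies; the Caltrix Housing Agency is not required to disclose the memorandum.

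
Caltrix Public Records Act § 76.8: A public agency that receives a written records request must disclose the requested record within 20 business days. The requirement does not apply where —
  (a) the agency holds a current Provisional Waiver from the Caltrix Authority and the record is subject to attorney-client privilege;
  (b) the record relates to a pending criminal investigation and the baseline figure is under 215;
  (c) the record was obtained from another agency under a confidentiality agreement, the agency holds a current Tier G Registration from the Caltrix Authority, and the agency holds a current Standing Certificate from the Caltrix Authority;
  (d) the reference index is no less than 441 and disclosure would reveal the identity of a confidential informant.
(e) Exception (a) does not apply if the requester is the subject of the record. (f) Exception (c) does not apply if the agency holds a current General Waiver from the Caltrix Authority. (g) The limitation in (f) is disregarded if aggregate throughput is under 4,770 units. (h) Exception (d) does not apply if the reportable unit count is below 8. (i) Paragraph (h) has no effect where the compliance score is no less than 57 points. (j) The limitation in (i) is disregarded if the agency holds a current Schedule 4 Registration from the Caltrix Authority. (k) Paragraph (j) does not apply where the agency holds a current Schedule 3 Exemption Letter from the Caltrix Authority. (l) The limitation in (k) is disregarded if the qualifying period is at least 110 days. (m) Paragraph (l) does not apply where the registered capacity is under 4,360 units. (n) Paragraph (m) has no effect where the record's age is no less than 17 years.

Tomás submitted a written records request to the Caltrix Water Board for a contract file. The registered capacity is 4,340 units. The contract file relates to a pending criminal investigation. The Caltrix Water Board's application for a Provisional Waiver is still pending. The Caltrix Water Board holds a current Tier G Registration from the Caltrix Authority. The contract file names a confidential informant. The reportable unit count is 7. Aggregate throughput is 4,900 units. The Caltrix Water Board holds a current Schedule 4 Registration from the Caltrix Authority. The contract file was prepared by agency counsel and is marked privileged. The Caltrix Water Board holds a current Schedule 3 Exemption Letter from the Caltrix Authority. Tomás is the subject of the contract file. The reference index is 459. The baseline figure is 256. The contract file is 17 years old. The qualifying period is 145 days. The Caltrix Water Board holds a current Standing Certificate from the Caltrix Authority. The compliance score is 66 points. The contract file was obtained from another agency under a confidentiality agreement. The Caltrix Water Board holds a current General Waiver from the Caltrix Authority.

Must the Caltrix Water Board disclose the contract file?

Exception (a) does not apply: the Provisional Waiver is not current.
Exception (b) does not apply: the baseline figure is 256, not under 215.
Exception (c): the contract file was obtained under a confidentiality agreement; a current Tier G Registration is held; a current Standing Certificate is held — every condition holds. Turning to paragraphs (f)–(g): (f) applies — a current General Waiver is held. (g) does not operate here (aggregate throughput is 4,900 units, not under 4,770 units), so (f) stands. (c) is therefore removed.
Exception (d): the reference index is 459, meeting the 441 threshold; the contract file names a confidential informant — every condition holds. But: (h) applies — the reportable unit count is 7, below the 8 limit. (i) would limit (h) — the compliance score is 66 points, meeting the 57 points threshold — but (j) sets (i) aside: (j) operates against (i): a current Schedule 4 Registration is held. (k) would limit (j) — a current Schedule 3 Exemption Letter is held — but (l) sets (k) aside: (l) operates — the qualifying period is 145 days, meeting the 110 days threshold. (m) would limit (l) — the registered capacity is 4,340 units, under the 4,360 units limit — but (n) sets (m) aside: (n) operates against (m): the record's age is 17 years, meeting the 17 years threshold. So (d) is unavailable.
None of the exceptions is available; § 76.8 applies in full.

Yes — the Caltrix Water Board must disclose the contract file.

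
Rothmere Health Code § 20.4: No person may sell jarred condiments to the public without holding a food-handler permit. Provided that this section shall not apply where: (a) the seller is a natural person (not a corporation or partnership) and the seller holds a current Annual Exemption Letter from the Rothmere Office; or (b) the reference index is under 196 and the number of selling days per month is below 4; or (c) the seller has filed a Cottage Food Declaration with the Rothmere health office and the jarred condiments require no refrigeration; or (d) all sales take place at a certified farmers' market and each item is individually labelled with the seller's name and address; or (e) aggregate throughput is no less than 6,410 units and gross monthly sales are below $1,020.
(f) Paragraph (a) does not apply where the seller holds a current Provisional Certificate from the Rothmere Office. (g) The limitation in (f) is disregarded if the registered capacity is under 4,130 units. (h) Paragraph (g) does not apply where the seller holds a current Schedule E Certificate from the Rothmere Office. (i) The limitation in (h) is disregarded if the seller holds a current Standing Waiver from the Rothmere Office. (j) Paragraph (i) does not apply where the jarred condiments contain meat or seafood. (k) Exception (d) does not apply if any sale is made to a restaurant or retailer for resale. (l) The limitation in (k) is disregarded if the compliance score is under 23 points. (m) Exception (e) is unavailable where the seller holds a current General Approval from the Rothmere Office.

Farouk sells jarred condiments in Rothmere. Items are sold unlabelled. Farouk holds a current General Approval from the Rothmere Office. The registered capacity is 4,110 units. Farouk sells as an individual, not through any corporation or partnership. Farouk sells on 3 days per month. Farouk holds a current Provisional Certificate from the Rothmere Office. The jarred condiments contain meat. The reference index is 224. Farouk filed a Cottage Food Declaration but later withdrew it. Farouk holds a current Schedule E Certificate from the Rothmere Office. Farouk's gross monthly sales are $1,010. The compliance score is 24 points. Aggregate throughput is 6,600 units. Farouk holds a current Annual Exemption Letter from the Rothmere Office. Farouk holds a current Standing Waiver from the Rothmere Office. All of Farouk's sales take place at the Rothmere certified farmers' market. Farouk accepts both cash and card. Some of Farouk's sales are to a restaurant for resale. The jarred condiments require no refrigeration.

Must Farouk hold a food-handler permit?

Yes — Farouk must hold a food-handler permit.

Exception (a)'s conditions are all satisfied: the seller is a natural person; a current Annual Exemption Letter is held. However, paragraphs (f)–(j) must be considered: (f) operates against (a): a current Provisional Certificate is held. (g) operates (the registered capacity is 4,110 units, under the 4,130 units limit), but is set aside by (h): (h) is triggered — a current Schedule E Certificate is held. (i) is engaged (a current Standing Waiver is held), but is itself disapplied by (j): (j) operates against (i): the jarred condiments contain meat. (a) is therefore removed.
Exception (b) requires that the reference index is under 196; but the reference index is 224, not under 196, so (b) is unavailable.
Exception (c) fails — the Cottage Food Declaration was withdrawn.
Exception (d) fails — items are sold unlabelled.
Exception (e): aggregate throughput is 6,600 units, meeting the 6,410 units threshold; gross monthly sales are $1,010, below the $1,020 limit — every condition holds. Turning to paragraph (m): (m) is engaged — a current General Approval is held. Exception (e) does not apply.
No exception displaces § 20.4.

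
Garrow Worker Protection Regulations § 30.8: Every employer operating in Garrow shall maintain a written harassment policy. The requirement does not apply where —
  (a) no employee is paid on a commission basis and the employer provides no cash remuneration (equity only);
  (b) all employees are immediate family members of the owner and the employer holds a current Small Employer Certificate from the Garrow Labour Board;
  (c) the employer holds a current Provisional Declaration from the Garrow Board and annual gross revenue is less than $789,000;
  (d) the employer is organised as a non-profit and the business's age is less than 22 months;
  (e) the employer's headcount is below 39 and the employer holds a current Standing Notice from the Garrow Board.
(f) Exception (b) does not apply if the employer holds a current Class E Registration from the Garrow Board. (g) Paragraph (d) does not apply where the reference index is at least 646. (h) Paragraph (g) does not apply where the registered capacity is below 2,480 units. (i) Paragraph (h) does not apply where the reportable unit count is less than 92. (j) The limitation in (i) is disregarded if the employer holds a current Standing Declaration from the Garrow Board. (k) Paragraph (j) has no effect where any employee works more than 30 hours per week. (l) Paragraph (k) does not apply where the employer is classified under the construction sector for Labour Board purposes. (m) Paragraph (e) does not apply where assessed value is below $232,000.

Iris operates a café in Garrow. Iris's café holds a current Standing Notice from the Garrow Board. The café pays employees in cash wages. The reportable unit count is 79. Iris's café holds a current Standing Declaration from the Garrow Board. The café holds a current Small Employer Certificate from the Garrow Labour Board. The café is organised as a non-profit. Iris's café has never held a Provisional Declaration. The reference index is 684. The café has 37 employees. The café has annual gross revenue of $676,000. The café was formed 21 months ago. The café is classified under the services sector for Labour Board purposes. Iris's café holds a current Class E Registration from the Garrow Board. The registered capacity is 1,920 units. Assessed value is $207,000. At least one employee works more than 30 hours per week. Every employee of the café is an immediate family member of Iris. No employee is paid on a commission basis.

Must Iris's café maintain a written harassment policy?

Exception (a) does not apply: employees are paid cash wages.
Exception (b) is satisfied on its face — every employee is an immediate family member; a current Small Employer Certificate is held. But applying paragraph (f): (f) applies — a current Class E Registration is held. (b) is therefore removed.
Exception (c) requires that the employer holds a current Provisional Declaration from the Garrow Board; but no current Provisional Declaration is held, so (c) is unavailable.
Exception (d) is satisfied on its face — the employer is a non-profit; the business's age is 21 months, less than the 22 months limit. Turning to paragraphs (g)–(l): (g) operates against (d): the reference index is 684, meeting the 646 threshold. (h) would limit (g) — the registered capacity is 1,920 units, below the 2,480 units limit — but (i) sets (h) aside: (i) operates against (h): the reportable unit count is 79, less than the 92 limit. (j) is triggered (a current Standing Declaration is held), but is overridden by (k): (k) is triggered — at least one employee exceeds 30 hours/week. (l) is not triggered (the café is classified under the services sector), so (k) stands. Exception (d) does not apply.
Exception (e): the employer's headcount is 37, below the 39 limit; a current Standing Notice is held — every condition holds. Turning to paragraph (m): (m) operates against (e): assessed value is $207,000, below the $232,000 limit. Exception (e) does not apply.
Every exception is unavailable, so the rule governs.

Yes — Iris's café must maintain a written harassment policy.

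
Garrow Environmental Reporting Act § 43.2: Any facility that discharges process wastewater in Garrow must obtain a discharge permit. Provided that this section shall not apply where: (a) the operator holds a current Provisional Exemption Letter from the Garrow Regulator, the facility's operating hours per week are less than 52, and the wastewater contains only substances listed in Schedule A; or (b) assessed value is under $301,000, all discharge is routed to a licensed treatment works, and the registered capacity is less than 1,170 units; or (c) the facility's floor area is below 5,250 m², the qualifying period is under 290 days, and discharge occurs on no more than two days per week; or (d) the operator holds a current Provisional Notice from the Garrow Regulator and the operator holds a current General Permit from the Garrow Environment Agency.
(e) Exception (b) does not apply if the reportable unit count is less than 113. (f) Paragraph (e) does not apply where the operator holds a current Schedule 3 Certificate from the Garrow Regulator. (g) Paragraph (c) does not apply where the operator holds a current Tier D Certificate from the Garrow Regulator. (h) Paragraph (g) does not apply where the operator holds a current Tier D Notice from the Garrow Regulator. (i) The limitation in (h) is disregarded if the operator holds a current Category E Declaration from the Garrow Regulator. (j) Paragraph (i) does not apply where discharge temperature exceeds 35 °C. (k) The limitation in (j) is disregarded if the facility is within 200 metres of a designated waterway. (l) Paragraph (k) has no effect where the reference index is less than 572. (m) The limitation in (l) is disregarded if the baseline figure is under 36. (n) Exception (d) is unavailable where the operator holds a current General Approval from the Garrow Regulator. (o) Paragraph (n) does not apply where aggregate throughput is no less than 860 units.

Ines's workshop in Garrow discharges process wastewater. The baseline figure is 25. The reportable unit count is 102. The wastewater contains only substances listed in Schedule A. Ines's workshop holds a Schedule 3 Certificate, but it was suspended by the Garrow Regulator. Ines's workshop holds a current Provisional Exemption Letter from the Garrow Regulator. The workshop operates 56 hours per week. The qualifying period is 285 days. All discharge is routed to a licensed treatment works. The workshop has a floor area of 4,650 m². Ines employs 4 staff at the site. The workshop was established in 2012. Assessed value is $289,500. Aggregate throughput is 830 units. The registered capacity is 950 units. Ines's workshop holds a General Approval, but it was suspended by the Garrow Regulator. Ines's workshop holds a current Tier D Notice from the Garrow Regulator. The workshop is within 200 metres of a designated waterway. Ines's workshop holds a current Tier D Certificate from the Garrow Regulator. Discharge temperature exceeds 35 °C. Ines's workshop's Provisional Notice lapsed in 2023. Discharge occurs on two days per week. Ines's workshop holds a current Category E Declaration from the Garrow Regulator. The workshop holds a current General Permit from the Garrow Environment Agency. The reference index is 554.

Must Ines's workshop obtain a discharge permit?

Yes — Ines's workshop must obtain a discharge permit.

Exception (a) requires that the facility's operating hours per week are less than 52; but the facility's operating hours per week are 56, not less than 52, so (a) is unavailable.
All of (b)'s requirements are met (assessed value is $289,500, under the $301,000 limit; discharge is routed to a licensed treatment works; the registered capacity is 950 units, less than the 1,170 units limit). Turning to paragraphs (e)–(f): (e) operates — the reportable unit count is 102, less than the 113 limit. (f) is not engaged (there is no Schedule 3 Certificate in force), so (e) stands. (b) is therefore removed.
Exception (c)'s conditions are all satisfied: the facility's floor area is 4,650 m², below the 5,250 m² limit; the qualifying period is 285 days, under the 290 days limit; discharge occurs on no more than two days per week. But: (g) is engaged — a current Tier D Certificate is held. (h) is triggered (a current Tier D Notice is held), but is overridden by (i): (i) is triggered — a current Category E Declaration is held. (j) would limit (i) — discharge temperature exceeds 35 °C — but (k) sets (j) aside: (k) is triggered — the workshop is within 200 m of a designated waterway. (l) is engaged (the reference index is 554, less than the 572 limit), but yields to (m): (m) operates against (l): the baseline figure is 25, under the 36 limit. (c) is therefore removed.
Exception (d) fails — the Provisional Notice is not current.
No exception displaces § 43.2.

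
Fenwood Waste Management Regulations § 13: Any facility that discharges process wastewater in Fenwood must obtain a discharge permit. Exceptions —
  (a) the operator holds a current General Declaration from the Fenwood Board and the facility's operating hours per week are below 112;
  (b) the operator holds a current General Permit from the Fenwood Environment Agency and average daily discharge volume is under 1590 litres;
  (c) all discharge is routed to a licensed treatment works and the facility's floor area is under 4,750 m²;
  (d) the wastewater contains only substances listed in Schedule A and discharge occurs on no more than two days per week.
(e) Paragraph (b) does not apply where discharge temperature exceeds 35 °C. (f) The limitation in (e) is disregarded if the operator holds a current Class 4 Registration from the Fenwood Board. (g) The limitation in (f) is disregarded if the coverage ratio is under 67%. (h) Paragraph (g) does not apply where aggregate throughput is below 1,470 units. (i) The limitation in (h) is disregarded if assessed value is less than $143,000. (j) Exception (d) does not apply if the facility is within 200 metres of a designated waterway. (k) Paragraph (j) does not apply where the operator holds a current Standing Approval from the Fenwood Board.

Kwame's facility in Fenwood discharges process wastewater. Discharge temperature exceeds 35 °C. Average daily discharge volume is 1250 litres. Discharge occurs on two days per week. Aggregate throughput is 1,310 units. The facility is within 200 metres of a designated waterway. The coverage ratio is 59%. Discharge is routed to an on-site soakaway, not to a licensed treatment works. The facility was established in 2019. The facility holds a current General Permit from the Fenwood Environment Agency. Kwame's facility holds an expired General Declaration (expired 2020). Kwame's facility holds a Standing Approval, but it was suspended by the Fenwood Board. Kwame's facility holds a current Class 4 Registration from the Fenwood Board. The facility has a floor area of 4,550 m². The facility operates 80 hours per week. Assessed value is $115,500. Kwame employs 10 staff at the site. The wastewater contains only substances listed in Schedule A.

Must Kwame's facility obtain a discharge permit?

Yes — Kwame's facility must obtain a discharge permit.

Exception (a) fails — no current General Declaration is held.
Exception (b)'s conditions are all satisfied: a current General Permit is held; average daily discharge volume is 1250 litres, under the 1590 litres limit. Turning to paragraphs (e)–(i): (e) operates against (b): discharge temperature exceeds 35 °C. (f) is triggered (a current Class 4 Registration is held), but yields to (g): (g) operates against (f): the coverage ratio is 59%, under the 67% limit. (h) would limit (g) — aggregate throughput is 1,310 units, below the 1,470 units limit — but (i) sets (h) aside: (i) is engaged — assessed value is $115,500, less than the $143,000 limit. Exception (b) does not apply.
Exception (c) does not apply: discharge is not routed to a licensed treatment works.
Exception (d) is satisfied on its face — the wastewater is Schedule-A-only; discharge occurs on no more than two days per week. Turning to paragraphs (j)–(k): (j) operates against (d): the facility is within 200 m of a designated waterway. (k), which would lift (j), is not triggered — no current Standing Approval is held. So (d) is unavailable.
Every exception is unavailable, so the rule governs.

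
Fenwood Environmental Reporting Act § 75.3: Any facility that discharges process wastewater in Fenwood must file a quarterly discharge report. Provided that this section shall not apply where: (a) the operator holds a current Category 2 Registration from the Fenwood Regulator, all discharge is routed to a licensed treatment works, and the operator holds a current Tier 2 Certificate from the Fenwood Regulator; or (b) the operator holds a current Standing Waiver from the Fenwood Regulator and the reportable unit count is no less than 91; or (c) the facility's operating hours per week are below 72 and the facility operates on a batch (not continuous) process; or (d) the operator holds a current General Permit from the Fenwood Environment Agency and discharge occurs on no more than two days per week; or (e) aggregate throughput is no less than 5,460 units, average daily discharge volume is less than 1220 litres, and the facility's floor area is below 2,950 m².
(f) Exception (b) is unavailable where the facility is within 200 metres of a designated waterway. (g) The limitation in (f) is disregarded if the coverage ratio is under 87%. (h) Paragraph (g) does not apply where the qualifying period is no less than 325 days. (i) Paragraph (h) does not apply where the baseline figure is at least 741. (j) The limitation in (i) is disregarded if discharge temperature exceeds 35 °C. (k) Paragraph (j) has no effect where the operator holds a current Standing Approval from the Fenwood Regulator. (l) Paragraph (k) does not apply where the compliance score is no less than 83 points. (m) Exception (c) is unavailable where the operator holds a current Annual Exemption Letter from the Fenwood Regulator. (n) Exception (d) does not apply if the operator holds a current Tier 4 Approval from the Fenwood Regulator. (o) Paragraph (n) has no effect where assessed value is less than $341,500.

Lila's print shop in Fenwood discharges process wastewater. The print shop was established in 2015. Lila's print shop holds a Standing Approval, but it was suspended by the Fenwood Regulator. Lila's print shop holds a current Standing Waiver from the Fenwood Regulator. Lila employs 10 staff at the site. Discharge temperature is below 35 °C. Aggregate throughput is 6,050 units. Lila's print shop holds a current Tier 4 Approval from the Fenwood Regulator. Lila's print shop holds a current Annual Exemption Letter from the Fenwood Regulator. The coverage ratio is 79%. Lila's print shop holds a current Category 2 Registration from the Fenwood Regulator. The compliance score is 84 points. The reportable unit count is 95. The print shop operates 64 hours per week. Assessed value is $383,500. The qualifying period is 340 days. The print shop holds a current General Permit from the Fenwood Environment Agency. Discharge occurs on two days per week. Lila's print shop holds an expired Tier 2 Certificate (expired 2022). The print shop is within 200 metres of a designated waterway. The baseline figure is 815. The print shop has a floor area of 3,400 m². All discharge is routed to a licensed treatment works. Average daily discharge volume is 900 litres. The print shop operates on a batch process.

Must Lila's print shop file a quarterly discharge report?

No — exception (b) applies; Lila's print shop is not required to file a quarterly discharge report.

Exception (a) fails — the Tier 2 Certificate is not current.
Exception (b): a current Standing Waiver is held; the reportable unit count is 95, meeting the 91 threshold — every condition holds. Applying paragraphs (f)–(l): (f) would limit (b) — the print shop is within 200 m of a designated waterway — but (g) sets (f) aside: (g) operates against (f): the coverage ratio is 79%, under the 87% limit. (h) would limit (g) — the qualifying period is 340 days, meeting the 325 days threshold — but (i) sets (h) aside: (i) operates against (h): the baseline figure is 815, meeting the 741 threshold. (j), which would lift (i), is not triggered — discharge temperature is below 35 °C. Exception (b) stands.
Exception (c) is satisfied on its face — the facility's operating hours per week are 64, below the 72 limit; the facility operates on a batch process. But applying paragraph (m): (m) operates against (c): a current Annual Exemption Letter is held. (c) is therefore removed.
Exception (d): a current General Permit is held; discharge occurs on no more than two days per week — every condition holds. However, paragraphs (n)–(o) must be considered: (n) operates against (d): a current Tier 4 Approval is held. (o) does not operate here (assessed value is $383,500, not less than $341,500), so (n) stands. Exception (d) does not apply.
Exception (e) does not apply: the facility's floor area is 3,400 m², not below 2,950 m².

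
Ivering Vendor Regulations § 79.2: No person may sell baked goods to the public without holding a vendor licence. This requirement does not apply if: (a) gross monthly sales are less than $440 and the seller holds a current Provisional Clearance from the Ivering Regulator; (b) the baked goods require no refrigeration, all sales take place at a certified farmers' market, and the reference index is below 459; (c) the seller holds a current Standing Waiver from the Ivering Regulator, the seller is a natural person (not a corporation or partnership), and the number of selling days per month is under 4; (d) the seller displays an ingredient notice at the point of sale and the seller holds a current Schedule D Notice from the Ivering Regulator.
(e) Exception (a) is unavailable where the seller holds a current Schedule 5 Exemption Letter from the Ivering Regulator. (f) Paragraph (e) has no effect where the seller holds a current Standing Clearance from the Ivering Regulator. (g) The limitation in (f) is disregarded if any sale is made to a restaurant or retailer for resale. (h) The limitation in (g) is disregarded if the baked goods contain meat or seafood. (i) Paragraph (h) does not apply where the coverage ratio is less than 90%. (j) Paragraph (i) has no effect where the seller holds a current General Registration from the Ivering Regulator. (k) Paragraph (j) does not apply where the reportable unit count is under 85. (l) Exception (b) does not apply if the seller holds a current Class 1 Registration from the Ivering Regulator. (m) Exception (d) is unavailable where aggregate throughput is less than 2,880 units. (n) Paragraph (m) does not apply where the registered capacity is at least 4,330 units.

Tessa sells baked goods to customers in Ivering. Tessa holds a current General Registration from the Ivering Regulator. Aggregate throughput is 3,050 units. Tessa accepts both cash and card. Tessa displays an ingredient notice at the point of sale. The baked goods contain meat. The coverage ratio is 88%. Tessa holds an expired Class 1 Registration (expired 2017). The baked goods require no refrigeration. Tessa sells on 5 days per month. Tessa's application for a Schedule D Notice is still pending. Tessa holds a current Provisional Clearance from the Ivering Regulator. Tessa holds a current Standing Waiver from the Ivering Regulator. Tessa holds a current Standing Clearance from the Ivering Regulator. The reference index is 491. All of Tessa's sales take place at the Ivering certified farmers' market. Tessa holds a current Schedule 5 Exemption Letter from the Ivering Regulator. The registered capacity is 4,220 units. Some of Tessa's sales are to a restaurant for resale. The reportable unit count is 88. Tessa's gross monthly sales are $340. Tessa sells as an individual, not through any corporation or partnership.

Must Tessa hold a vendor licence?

No — exception (a) applies; Tessa is not required to hold a vendor licence.

All of (a)'s requirements are met (gross monthly sales are $340, less than the $440 limit; a current Provisional Clearance is held). Applying paragraphs (e)–(k): (e) is triggered (a current Schedule 5 Exemption Letter is held), but yields to (f): (f) operates — a current Standing Clearance is held. (g) would limit (f) — some sales are to a restaurant for resale — but (h) sets (g) aside: (h) operates against (g): the baked goods contain meat. (i) would limit (h) — the coverage ratio is 88%, less than the 90% limit — but (j) sets (i) aside: (j) operates against (i): a current General Registration is held. (k) is not engaged (the reportable unit count is 88, not under 85), so (j) stands. (a) remains available.
Exception (b) fails — the reference index is 491, not below 459.
Exception (c) fails — the number of selling days per month is 5, not under 4.
Exception (d) requires that the seller holds a current Schedule D Notice from the Ivering Regulator; but the Schedule D Notice is not current, so (d) is unavailable.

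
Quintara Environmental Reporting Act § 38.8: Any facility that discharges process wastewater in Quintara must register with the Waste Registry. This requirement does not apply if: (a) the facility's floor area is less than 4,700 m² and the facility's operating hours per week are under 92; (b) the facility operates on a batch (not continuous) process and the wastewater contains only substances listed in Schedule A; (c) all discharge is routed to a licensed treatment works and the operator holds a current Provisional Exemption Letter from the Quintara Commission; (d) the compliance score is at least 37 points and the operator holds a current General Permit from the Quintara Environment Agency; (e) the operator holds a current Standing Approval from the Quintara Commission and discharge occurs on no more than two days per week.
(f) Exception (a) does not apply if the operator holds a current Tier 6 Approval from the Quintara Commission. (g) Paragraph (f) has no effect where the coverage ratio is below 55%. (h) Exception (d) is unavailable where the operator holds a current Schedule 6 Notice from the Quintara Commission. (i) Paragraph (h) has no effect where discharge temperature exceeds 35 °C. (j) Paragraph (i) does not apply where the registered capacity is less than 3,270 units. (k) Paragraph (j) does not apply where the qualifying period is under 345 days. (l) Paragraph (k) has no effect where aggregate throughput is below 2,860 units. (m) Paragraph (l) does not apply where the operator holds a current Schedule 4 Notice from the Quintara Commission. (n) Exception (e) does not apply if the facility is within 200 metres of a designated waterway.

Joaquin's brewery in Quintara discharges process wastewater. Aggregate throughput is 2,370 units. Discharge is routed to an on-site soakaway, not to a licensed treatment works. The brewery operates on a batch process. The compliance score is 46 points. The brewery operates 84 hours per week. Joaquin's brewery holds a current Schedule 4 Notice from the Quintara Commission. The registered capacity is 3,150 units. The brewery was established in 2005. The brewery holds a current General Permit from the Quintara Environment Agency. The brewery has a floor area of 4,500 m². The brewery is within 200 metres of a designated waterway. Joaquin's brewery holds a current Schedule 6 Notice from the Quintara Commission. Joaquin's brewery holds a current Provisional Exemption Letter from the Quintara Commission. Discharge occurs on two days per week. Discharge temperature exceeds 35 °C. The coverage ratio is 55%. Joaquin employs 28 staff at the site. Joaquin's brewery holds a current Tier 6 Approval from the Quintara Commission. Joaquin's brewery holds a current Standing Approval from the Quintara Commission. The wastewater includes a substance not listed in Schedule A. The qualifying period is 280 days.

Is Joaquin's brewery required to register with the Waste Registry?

No — exception (d) applies; Joaquin's brewery is not required to register with the Waste Registry.

Exception (a): the facility's floor area is 4,500 m², less than the 4,700 m² limit; the facility's operating hours per week are 84, under the 92 limit — every condition holds. But: (f) operates — a current Tier 6 Approval is held. (g) is not engaged (the coverage ratio is 55%, not below 55%), so (f) stands. (a) is therefore removed.
Exception (b) requires that the wastewater contains only substances listed in Schedule A; but the wastewater includes a non-Schedule-A substance, so (b) is unavailable.
Exception (c) does not apply: discharge is not routed to a licensed treatment works.
Exception (d)'s conditions are all satisfied: the compliance score is 46 points, meeting the 37 points threshold; a current General Permit is held. Considering the limiting provisions: (h) applies (a current Schedule 6 Notice is held), but is overridden by (i): (i) operates against (h): discharge temperature exceeds 35 °C. (j) would limit (i) — the registered capacity is 3,150 units, less than the 3,270 units limit — but (k) sets (j) aside: (k) operates — the qualifying period is 280 days, under the 345 days limit. (l) applies (aggregate throughput is 2,370 units, below the 2,860 units limit), but is set aside by (m): (m) is triggered — a current Schedule 4 Notice is held. (d) remains available.
Exception (e)'s conditions are all satisfied: a current Standing Approval is held; discharge occurs on no more than two days per week. Turning to paragraph (n): (n) applies — the brewery is within 200 m of a designated waterway. (e) is therefore removed.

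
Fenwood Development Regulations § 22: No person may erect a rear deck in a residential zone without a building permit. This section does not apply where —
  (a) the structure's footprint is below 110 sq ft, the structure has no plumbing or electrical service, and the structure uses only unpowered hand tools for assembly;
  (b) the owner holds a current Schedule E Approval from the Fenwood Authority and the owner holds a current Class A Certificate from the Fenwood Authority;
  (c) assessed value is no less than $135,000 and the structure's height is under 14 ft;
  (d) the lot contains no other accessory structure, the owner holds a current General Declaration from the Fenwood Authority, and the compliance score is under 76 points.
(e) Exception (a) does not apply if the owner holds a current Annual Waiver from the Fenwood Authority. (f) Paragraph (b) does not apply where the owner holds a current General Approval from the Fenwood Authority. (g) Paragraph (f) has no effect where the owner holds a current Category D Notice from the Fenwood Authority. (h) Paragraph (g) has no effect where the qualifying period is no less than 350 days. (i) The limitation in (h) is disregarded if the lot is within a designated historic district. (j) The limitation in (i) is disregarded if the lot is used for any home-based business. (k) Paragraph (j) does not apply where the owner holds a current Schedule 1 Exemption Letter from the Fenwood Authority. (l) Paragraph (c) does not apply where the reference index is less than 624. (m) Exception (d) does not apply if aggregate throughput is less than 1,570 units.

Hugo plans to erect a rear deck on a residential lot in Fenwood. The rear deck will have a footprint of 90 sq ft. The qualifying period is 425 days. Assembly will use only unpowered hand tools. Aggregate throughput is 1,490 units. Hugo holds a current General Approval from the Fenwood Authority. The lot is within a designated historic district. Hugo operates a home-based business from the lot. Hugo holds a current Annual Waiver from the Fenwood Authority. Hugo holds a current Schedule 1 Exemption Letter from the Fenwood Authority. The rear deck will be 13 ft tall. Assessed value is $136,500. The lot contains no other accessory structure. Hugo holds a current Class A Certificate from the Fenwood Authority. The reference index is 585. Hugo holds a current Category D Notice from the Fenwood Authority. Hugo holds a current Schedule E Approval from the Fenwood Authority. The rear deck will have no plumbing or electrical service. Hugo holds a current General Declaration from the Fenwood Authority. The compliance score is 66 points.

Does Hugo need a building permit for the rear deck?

Exception (a): the structure's footprint is 90 sq ft, below the 110 sq ft limit; there is no plumbing or electrical service; assembly uses only hand tools — every condition holds. But applying paragraph (e): (e) applies — a current Annual Waiver is held. (a) is therefore removed.
Exception (b)'s conditions are all satisfied: a current Schedule E Approval is held; a current Class A Certificate is held. Applying paragraphs (f)–(k): (f) operates (a current General Approval is held), but is displaced by (g): (g) operates — a current Category D Notice is held. (h) would limit (g) — the qualifying period is 425 days, meeting the 350 days threshold — but (i) sets (h) aside: (i) operates — the lot is in a historic district. (j) would limit (i) — a home-based business operates on the lot — but (k) sets (j) aside: (k) operates against (j): a current Schedule 1 Exemption Letter is held. Exception (b) stands.
All of (c)'s requirements are met (assessed value is $136,500, meeting the $135,000 threshold; the structure's height is 13 ft, under the 14 ft limit). But applying paragraph (l): (l) is engaged — the reference index is 585, less than the 624 limit. So (c) is unavailable.
Exception (d): the lot has no other accessory structure; a current General Declaration is held; the compliance score is 66 points, under the 76 points limit — every condition holds. But: (m) applies — aggregate throughput is 1,490 units, less than the 1,570 units limit. (d) is therefore removed.

No — exception (b) applies; Hugo does not need a building permit.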